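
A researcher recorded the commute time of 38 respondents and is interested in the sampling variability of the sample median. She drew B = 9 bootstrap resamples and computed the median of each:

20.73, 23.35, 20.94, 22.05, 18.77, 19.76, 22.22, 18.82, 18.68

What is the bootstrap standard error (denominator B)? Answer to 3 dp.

SE* = 1.610

Bootstrap SE is the standard deviation of the 9 replicate medians.
Mean of replicates: (20.73 + 23.35 + 20.94 + 22.05 + 18.77 + 19.76 + 22.22 + 18.82 + 18.68) / 9 = 185.3200 / 9 = 20.5911
Sum of squared deviations: (+0.1389)² + (+2.7589)² + (+0.3489)² + (+1.4589)² + (−1.8211)² + (−0.8311)² + (+1.6289)² + (−1.7711)² + (−1.9111)² = 23.3305
Variance = 23.3305 / 9 = 2.5923
SE* = √2.5923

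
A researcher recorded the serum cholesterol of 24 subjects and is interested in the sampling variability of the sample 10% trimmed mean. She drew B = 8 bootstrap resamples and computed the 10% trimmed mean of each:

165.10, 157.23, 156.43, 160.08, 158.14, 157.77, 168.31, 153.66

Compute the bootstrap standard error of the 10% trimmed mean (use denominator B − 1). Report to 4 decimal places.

SE* = 4.8222

Bootstrap SE is the standard deviation of the 8 replicate 10% trimmed means.
Mean of replicates: (165.10 + 157.23 + 156.43 + 160.08 + 158.14 + 157.77 + 168.31 + 153.66) / 8 = 1276.72000 / 8 = 159.59000
Sum of squared deviations: (+5.51000)² + (−2.36000)² + (−3.16000)² + (+0.49000)² + (−1.45000)² + (−1.82000)² + (+8.72000)² + (−5.93000)² = 162.77360
Variance = 162.77360 / 7 = 23.25337
SE* = √23.25337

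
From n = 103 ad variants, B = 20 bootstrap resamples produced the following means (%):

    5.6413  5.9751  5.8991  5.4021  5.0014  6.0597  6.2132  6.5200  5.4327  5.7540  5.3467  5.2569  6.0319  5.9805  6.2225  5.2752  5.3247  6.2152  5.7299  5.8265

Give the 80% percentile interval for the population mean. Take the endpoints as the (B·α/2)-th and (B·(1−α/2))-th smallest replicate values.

(5.2569, 6.2152)

Sorted replicates: 5.0014, 5.2569, 5.2752, 5.3247, 5.3467, 5.4021, 5.4327, 5.6413, 5.7299, 5.7540, 5.8265, 5.8991, 5.9751, 5.9805, 6.0319, 6.0597, 6.2132, 6.2152, 6.2225, 6.5200
α = 0.20; lower rank = 20 × 0.100 = 2; upper rank = 20 × 0.900 = 18.
The 2nd smallest replicate is 5.2569; the 18th is 6.2152.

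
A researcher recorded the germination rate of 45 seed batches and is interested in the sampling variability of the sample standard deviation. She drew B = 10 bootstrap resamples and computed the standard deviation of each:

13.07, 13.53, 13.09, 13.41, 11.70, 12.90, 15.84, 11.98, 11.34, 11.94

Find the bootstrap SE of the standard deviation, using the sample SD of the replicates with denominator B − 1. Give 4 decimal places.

SE* = 1.2911

Bootstrap SE is the standard deviation of the 10 replicate standard deviations.
Mean of replicates: (13.07 + 13.53 + 13.09 + 13.41 + 11.70 + 12.90 + 15.84 + 11.98 + 11.34 + 11.94) / 10 = 128.80000 / 10 = 12.88000
Sum of squared deviations: (+0.19000)² + (+0.65000)² + (+0.21000)² + (+0.53000)² + (−1.18000)² + (+0.02000)² + (+2.96000)² + (−0.90000)² + (−1.54000)² + (−0.94000)² = 15.00320
Variance = 15.00320 / 9 = 1.66702
SE* = √1.66702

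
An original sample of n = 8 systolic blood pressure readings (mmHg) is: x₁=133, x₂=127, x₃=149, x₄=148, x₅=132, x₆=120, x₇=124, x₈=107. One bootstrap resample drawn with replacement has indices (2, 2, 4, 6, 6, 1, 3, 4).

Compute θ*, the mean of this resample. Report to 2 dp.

θ* = 134.00

Resample values: 127, 127, 148, 120, 120, 133, 149, 148.
Mean = (127 + 127 + 148 + 120 + 120 + 133 + 149 + 148) / 8 = 1072.0 / 8 = 134.00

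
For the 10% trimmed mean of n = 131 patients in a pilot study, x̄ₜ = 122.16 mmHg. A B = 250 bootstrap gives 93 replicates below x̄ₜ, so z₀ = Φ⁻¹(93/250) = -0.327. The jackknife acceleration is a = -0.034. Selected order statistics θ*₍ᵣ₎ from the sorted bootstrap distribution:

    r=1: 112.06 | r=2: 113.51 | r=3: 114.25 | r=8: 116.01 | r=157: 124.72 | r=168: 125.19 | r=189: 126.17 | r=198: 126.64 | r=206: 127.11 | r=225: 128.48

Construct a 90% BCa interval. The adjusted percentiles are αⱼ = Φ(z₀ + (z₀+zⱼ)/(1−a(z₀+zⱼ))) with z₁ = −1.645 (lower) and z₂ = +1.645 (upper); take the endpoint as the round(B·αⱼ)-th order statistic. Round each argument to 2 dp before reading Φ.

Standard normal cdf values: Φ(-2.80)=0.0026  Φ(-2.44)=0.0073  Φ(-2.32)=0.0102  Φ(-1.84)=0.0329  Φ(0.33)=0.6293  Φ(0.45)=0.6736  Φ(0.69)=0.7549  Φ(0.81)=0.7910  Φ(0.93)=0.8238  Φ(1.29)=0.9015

(113.51, 127.11)

Lower: z₀ + z₁ = -0.327 + (-1.645) = -1.972; 1 − a(z₀+z₁) = 1 − (-0.034)(-1.972) = 0.9330; argument = -0.327 + (-1.972)/0.9330 = -2.4407 → -2.44.
α₁ = Φ(-2.44) = 0.0073; rank = round(250 × 0.0073) = 2; θ*₍2₎ = 113.51.
Upper: z₀ + z₂ = 1.318; 1 − a(z₀+z₂) = 1.0448; argument = 0.9345 → 0.93; α₂ = 0.8238; rank = 206; θ*₍206₎ = 127.11.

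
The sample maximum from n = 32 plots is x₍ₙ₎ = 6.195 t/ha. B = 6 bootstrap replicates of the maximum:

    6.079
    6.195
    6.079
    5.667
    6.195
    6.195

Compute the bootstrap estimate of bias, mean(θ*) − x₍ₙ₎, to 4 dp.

mean(θ*) = (6.079 + 6.195 + 6.079 + 5.667 + 6.195 + 6.195) / 6 = 6.06833
bias = 6.06833 − 6.195

bias = −0.1267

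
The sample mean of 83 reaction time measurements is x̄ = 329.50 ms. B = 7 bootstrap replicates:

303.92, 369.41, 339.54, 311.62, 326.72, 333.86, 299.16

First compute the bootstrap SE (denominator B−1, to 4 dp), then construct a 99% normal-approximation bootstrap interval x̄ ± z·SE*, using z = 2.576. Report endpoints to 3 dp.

Mean of replicates = 326.3186; sum of squared deviations = 3544.0437; SE* = √(3544.0437/6) = 24.3038
Margin = 2.576 × 24.3038 = 62.6066
Interval: 329.50 ± 62.6066

(266.893, 392.107)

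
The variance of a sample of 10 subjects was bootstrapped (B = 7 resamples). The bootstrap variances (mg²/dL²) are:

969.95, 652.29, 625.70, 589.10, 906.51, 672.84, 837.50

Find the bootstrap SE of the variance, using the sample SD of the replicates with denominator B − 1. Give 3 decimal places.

SE* = 151.310

Bootstrap SE is the standard deviation of the 7 replicate variances.
Mean of replicates: (969.95 + 652.29 + 625.70 + 589.10 + 906.51 + 672.84 + 837.50) / 7 = 5253.8900 / 7 = 750.5557
Sum of squared deviations: (+219.3943)² + (−98.2657)² + (−124.8557)² + (−161.4557)² + (+155.9543)² + (−77.7157)² + (+86.9443)² = 137367.6806
Variance = 137367.6806 / 6 = 22894.6134
SE* = √22894.6134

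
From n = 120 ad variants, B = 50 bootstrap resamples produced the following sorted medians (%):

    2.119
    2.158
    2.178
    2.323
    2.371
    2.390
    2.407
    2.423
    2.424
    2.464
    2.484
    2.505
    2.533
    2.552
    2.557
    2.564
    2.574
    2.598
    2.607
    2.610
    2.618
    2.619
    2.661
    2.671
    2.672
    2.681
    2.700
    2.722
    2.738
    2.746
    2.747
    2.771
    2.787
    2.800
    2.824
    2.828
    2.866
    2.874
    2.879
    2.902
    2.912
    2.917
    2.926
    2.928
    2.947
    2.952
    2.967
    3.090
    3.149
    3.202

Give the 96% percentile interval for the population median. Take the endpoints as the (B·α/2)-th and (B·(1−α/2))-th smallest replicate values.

α = 0.04; lower rank = 50 × 0.020 = 1; upper rank = 50 × 0.980 = 49.
The 1st smallest replicate is 2.119; the 49th is 3.149.

(2.119, 3.149)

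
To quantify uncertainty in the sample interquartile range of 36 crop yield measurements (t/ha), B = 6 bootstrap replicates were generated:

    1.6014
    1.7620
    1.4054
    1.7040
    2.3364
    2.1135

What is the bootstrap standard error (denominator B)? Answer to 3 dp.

SE* = 0.313

Bootstrap SE is the standard deviation of the 6 replicate interquartile ranges.
Mean of replicates: (1.6014 + 1.7620 + 1.4054 + 1.7040 + 2.3364 + 2.1135) / 6 = 10.92270 / 6 = 1.82045
Sum of squared deviations: (−0.21905)² + (−0.05845)² + (−0.41505)² + (−0.11645)² + (+0.51595)² + (+0.29305)² = 0.58931
Variance = 0.58931 / 6 = 0.09822
SE* = √0.09822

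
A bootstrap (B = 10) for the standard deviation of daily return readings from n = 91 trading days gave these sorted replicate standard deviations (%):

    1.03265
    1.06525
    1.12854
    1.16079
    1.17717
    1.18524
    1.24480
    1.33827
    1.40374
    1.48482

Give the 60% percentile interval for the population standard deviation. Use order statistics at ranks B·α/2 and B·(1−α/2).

α = 0.40; lower rank = 10 × 0.200 = 2; upper rank = 10 × 0.800 = 8.
The 2nd smallest replicate is 1.06525; the 8th is 1.33827.

(1.06525, 1.33827)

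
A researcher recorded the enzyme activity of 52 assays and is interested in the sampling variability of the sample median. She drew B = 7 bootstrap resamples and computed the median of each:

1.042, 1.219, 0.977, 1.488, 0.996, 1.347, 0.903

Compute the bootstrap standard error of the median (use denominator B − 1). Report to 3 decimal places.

SE* = 0.217

Bootstrap SE is the standard deviation of the 7 replicate medians.
Mean of replicates: (1.042 + 1.219 + 0.977 + 1.488 + 0.996 + 1.347 + 0.903) / 7 = 7.9720 / 7 = 1.1389
Sum of squared deviations: (−0.0969)² + (+0.0801)² + (−0.1619)² + (+0.3491)² + (−0.1429)² + (+0.2081)² + (−0.2359)² = 0.2833
Variance = 0.2833 / 6 = 0.0472
SE* = √0.0472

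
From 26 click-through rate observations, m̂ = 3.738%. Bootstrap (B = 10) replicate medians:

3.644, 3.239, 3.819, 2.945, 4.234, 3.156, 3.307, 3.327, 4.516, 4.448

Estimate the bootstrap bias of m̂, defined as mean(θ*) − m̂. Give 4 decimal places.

mean(θ*) = (3.644 + 3.239 + 3.819 + 2.945 + 4.234 + 3.156 + 3.307 + 3.327 + 4.516 + 4.448) / 10 = 3.66350
bias = 3.66350 − 3.738

bias = −0.0745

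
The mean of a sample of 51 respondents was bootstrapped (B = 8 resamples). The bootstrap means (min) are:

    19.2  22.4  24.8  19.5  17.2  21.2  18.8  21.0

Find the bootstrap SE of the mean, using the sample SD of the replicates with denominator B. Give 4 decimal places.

SE* = 2.2167

Bootstrap SE is the standard deviation of the 8 replicate means.
Mean of replicates: (19.2 + 22.4 + 24.8 + 19.5 + 17.2 + 21.2 + 18.8 + 21.0) / 8 = 164.10000 / 8 = 20.51250
Sum of squared deviations: (−1.31250)² + (+1.88750)² + (+4.28750)² + (−1.01250)² + (−3.31250)² + (+0.68750)² + (−1.71250)² + (+0.48750)² = 39.30875
Variance = 39.30875 / 8 = 4.91359
SE* = √4.91359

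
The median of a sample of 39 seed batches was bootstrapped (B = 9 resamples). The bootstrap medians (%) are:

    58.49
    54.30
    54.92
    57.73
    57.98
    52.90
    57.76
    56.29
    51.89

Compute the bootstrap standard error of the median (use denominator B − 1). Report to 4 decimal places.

Bootstrap SE is the standard deviation of the 9 replicate medians.
Mean of replicates: (58.49 + 54.30 + 54.92 + 57.73 + 57.98 + 52.90 + 57.76 + 56.29 + 51.89) / 9 = 502.26000 / 9 = 55.80667
Sum of squared deviations: (+2.68333)² + (−1.50667)² + (−0.88667)² + (+1.92333)² + (+2.17333)² + (−2.90667)² + (+1.95333)² + (+0.48333)² + (−3.91667)² = 46.51720
Variance = 46.51720 / 8 = 5.81465
SE* = √5.81465

SE* = 2.4114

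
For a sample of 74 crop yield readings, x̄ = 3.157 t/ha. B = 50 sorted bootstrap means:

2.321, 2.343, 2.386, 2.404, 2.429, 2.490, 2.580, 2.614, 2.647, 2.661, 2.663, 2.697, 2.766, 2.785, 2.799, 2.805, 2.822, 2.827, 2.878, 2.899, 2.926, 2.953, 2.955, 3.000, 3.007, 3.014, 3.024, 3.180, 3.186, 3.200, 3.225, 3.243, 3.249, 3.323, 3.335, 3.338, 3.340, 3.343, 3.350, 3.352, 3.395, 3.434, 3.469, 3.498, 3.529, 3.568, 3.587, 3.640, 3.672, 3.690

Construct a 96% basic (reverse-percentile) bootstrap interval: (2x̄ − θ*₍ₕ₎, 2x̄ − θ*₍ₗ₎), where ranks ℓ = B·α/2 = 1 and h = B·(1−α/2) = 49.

Percentile endpoints at ranks 1 and 49: θ*₍1₎ = 2.321, θ*₍49₎ = 3.672.
Basic interval reflects these around x̄:
  lower = 2 × 3.157 − 3.672 = 2.642
  upper = 2 × 3.157 − 2.321 = 3.993

(2.642, 3.993)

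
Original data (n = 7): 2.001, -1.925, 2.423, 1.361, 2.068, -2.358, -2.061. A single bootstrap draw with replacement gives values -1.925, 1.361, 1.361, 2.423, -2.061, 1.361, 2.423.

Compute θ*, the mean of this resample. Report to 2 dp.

θ* = 0.71

Mean = ((-1.925) + 1.361 + 1.361 + 2.423 + (-2.061) + 1.361 + 2.423) / 7 = 4.9430 / 7 = 0.71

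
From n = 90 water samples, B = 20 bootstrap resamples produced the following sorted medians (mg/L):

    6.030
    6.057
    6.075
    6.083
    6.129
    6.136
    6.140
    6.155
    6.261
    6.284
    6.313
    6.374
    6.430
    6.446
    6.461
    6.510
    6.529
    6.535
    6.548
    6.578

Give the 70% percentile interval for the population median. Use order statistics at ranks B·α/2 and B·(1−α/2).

(6.075, 6.529)

α = 0.30; lower rank = 20 × 0.150 = 3; upper rank = 20 × 0.850 = 17.
The 3rd smallest replicate is 6.075; the 17th is 6.529.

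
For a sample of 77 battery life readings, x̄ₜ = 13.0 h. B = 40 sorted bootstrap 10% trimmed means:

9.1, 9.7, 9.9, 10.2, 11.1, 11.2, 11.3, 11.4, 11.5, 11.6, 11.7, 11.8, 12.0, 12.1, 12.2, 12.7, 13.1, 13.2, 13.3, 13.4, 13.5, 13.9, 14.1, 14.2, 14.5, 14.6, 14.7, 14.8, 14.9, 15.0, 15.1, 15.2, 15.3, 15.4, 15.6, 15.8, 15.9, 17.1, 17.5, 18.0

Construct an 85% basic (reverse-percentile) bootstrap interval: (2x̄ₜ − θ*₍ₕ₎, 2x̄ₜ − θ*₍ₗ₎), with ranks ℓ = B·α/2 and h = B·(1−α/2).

(10.1, 16.1)

Percentile endpoints at ranks 3 and 37: θ*₍3₎ = 9.9, θ*₍37₎ = 15.9.
Basic interval reflects these around x̄ₜ:
  lower = 2 × 13.0 − 15.9 = 10.1
  upper = 2 × 13.0 − 9.9 = 16.1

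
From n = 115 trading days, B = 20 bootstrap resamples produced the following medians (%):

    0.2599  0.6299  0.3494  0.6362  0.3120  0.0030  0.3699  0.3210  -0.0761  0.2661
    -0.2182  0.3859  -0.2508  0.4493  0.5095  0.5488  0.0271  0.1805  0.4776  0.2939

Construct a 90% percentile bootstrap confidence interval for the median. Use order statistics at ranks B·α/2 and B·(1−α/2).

(-0.2508, 0.6299)

Sorted replicates: -0.2508, -0.2182, -0.0761, 0.0030, 0.0271, 0.1805, 0.2599, 0.2661, 0.2939, 0.3120, 0.3210, 0.3494, 0.3699, 0.3859, 0.4493, 0.4776, 0.5095, 0.5488, 0.6299, 0.6362
α = 0.10; lower rank = 20 × 0.050 = 1; upper rank = 20 × 0.950 = 19.
The 1st smallest replicate is -0.2508; the 19th is 0.6299.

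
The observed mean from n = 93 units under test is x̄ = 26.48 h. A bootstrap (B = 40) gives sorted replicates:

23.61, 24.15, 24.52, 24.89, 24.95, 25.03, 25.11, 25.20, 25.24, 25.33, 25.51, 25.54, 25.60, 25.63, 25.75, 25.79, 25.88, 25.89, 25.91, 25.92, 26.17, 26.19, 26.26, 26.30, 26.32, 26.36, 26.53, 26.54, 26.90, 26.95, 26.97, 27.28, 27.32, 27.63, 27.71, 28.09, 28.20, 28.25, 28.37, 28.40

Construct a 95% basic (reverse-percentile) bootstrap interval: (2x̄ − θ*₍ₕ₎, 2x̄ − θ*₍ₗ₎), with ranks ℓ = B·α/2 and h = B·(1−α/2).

Percentile endpoints at ranks 1 and 39: θ*₍1₎ = 23.61, θ*₍39₎ = 28.37.
Basic interval reflects these around x̄:
  lower = 2 × 26.48 − 28.37 = 24.59
  upper = 2 × 26.48 − 23.61 = 29.35

(24.59, 29.35)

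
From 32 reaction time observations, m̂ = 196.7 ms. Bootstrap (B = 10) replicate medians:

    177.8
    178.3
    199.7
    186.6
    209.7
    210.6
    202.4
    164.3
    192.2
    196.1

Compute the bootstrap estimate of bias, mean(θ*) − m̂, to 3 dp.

mean(θ*) = (177.8 + 178.3 + 199.7 + 186.6 + 209.7 + 210.6 + 202.4 + 164.3 + 192.2 + 196.1) / 10 = 191.7700
bias = 191.7700 − 196.7

bias = −4.930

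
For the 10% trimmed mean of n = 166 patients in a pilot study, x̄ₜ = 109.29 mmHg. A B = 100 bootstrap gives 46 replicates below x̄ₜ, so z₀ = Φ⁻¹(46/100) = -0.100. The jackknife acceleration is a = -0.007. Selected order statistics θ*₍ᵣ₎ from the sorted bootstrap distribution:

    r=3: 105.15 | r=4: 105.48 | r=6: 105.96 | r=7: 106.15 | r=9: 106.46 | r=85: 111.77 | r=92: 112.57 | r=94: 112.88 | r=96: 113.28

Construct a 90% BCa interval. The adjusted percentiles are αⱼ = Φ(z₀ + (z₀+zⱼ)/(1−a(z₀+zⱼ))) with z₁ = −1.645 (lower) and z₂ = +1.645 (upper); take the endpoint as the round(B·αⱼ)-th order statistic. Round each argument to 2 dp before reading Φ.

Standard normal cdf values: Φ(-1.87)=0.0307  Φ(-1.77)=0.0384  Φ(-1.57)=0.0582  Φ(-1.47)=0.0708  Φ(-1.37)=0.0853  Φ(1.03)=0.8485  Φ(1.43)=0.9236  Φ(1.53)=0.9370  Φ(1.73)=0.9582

Lower: z₀ + z₁ = -0.100 + (-1.645) = -1.745; 1 − a(z₀+z₁) = 1 − (-0.007)(-1.745) = 0.9878; argument = -0.100 + (-1.745)/0.9878 = -1.8666 → -1.87.
α₁ = Φ(-1.87) = 0.0307; rank = round(100 × 0.0307) = 3; θ*₍3₎ = 105.15.
Upper: z₀ + z₂ = 1.545; 1 − a(z₀+z₂) = 1.0108; argument = 1.4285 → 1.43; α₂ = 0.9236; rank = 92; θ*₍92₎ = 112.57.

(105.15, 112.57)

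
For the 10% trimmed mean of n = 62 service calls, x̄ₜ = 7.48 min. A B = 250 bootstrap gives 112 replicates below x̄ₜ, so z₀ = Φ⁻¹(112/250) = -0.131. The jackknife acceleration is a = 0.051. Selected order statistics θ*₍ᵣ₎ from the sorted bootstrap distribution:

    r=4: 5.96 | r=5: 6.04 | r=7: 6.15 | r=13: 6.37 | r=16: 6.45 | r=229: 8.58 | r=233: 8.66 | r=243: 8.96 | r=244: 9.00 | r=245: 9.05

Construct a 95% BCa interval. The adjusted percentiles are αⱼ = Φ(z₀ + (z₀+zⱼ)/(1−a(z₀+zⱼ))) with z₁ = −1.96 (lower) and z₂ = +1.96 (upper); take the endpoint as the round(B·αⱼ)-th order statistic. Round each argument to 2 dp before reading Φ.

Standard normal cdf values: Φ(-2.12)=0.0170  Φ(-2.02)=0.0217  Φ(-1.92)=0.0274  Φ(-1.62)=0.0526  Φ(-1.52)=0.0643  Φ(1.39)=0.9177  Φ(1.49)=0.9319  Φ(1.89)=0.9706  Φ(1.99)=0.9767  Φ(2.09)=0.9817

(6.04, 8.96)

Lower: z₀ + z₁ = -0.131 + (-1.960) = -2.091; 1 − a(z₀+z₁) = 1 − (0.051)(-2.091) = 1.1066; argument = -0.131 + (-2.091)/1.1066 = -2.0205 → -2.02.
α₁ = Φ(-2.02) = 0.0217; rank = round(250 × 0.0217) = 5; θ*₍5₎ = 6.04.
Upper: z₀ + z₂ = 1.829; 1 − a(z₀+z₂) = 0.9067; argument = 1.8862 → 1.89; α₂ = 0.9706; rank = 243; θ*₍243₎ = 8.96.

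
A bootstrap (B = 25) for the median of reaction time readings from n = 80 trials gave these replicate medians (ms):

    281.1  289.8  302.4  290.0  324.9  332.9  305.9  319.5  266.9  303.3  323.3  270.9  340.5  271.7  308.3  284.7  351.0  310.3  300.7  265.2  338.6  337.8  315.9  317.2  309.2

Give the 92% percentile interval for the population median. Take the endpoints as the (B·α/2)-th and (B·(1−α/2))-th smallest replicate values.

Sorted replicates: 265.2, 266.9, 270.9, 271.7, 281.1, 284.7, 289.8, 290.0, 300.7, 302.4, 303.3, 305.9, 308.3, 309.2, 310.3, 315.9, 317.2, 319.5, 323.3, 324.9, 332.9, 337.8, 338.6, 340.5, 351.0
α = 0.08; lower rank = 25 × 0.040 = 1; upper rank = 25 × 0.960 = 24.
The 1st smallest replicate is 265.2; the 24th is 340.5.

(265.2, 340.5)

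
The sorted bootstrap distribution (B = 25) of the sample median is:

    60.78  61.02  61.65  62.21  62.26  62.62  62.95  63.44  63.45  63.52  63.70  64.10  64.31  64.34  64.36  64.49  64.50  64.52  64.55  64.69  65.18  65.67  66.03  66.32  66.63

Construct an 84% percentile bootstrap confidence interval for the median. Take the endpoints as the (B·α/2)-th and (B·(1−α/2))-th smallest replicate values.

(61.02, 66.03)

α = 0.16; lower rank = 25 × 0.080 = 2; upper rank = 25 × 0.920 = 23.
The 2nd smallest replicate is 61.02; the 23rd is 66.03.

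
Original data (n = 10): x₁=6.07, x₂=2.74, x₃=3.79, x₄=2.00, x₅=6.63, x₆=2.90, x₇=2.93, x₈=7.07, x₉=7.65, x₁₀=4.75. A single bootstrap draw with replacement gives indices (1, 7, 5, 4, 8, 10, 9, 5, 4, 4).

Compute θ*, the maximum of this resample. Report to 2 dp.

θ* = 7.65

Resample values: 6.07, 2.93, 6.63, 2.00, 7.07, 4.75, 7.65, 6.63, 2.00, 2.00.
Maximum = 7.65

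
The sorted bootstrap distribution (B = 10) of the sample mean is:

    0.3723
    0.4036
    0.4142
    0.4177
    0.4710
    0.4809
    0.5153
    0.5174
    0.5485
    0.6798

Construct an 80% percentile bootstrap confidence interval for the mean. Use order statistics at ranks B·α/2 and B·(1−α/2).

α = 0.20; lower rank = 10 × 0.100 = 1; upper rank = 10 × 0.900 = 9.
The 1st smallest replicate is 0.3723; the 9th is 0.5485.

(0.3723, 0.5485)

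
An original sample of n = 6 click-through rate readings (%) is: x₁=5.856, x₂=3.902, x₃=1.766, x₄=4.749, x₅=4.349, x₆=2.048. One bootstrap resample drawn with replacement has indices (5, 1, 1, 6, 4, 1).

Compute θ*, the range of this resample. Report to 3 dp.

Resample values: 4.349, 5.856, 5.856, 2.048, 4.749, 5.856.
Range = 5.856 − 2.048 = 3.808

θ* = 3.808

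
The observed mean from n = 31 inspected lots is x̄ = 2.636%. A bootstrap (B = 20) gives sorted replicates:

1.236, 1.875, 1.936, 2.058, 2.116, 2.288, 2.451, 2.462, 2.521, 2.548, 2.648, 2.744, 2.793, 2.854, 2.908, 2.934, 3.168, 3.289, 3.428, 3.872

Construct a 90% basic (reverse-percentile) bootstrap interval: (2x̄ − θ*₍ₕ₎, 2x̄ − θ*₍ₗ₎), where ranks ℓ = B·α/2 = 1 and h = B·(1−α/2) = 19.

Percentile endpoints at ranks 1 and 19: θ*₍1₎ = 1.236, θ*₍19₎ = 3.428.
Basic interval reflects these around x̄:
  lower = 2 × 2.636 − 3.428 = 1.844
  upper = 2 × 2.636 − 1.236 = 4.036

(1.844, 4.036)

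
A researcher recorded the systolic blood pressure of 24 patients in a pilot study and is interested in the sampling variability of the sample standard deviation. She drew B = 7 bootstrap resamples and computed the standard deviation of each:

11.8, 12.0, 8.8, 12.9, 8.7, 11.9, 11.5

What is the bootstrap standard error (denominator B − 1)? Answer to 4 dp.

Bootstrap SE is the standard deviation of the 7 replicate standard deviations.
Mean of replicates: (11.8 + 12.0 + 8.8 + 12.9 + 8.7 + 11.9 + 11.5) / 7 = 77.60000 / 7 = 11.08571
Sum of squared deviations: (+0.71429)² + (+0.91429)² + (−2.28571)² + (+1.81429)² + (−2.38571)² + (+0.81429)² + (+0.41429)² = 16.38857
Variance = 16.38857 / 6 = 2.73143
SE* = √2.73143

SE* = 1.6527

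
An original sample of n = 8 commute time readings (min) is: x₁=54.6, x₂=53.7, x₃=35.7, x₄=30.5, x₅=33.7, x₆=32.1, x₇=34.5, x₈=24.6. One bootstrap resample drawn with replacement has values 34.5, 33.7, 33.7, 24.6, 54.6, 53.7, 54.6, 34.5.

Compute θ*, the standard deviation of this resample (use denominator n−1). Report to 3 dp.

θ* = 11.887

Mean = 40.4875; sum of squared deviations = 989.1488
s² = 989.1488 / 7 = 141.3070
s = √141.3070 = 11.887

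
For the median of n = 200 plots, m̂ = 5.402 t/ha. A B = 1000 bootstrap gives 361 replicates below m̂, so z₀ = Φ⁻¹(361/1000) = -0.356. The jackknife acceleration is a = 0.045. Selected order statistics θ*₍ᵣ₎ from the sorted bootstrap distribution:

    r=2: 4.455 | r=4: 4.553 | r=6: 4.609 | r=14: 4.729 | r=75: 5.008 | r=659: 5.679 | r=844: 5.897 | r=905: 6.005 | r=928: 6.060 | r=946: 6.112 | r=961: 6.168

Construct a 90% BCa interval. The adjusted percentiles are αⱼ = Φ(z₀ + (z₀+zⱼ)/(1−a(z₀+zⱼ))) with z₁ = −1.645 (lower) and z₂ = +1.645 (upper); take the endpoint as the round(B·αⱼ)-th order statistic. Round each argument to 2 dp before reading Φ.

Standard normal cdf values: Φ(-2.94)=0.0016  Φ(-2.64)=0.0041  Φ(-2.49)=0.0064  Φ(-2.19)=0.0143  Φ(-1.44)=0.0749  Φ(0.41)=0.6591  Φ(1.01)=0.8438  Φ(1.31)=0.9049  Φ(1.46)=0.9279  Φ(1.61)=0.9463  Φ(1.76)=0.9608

(4.729, 5.897)

Lower: z₀ + z₁ = -0.356 + (-1.645) = -2.001; 1 − a(z₀+z₁) = 1 − (0.045)(-2.001) = 1.0900; argument = -0.356 + (-2.001)/1.0900 = -2.1917 → -2.19.
α₁ = Φ(-2.19) = 0.0143; rank = round(1000 × 0.0143) = 14; θ*₍14₎ = 4.729.
Upper: z₀ + z₂ = 1.289; 1 − a(z₀+z₂) = 0.9420; argument = 1.0124 → 1.01; α₂ = 0.8438; rank = 844; θ*₍844₎ = 5.897.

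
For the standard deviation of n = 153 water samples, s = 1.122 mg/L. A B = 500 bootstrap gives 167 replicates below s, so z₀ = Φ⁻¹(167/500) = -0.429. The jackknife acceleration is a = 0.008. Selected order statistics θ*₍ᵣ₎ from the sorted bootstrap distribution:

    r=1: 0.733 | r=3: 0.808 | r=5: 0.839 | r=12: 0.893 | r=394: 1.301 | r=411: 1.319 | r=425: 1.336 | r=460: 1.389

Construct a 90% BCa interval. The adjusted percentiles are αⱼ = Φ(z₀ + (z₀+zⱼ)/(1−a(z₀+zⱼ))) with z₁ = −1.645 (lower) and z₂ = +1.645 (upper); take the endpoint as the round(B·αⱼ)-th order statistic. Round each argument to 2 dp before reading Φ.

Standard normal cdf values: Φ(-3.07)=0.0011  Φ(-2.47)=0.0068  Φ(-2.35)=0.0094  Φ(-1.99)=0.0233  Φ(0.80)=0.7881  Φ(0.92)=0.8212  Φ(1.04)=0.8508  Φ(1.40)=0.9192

Lower: z₀ + z₁ = -0.429 + (-1.645) = -2.074; 1 − a(z₀+z₁) = 1 − (0.008)(-2.074) = 1.0166; argument = -0.429 + (-2.074)/1.0166 = -2.4691 → -2.47.
α₁ = Φ(-2.47) = 0.0068; rank = round(500 × 0.0068) = 3; θ*₍3₎ = 0.808.
Upper: z₀ + z₂ = 1.216; 1 − a(z₀+z₂) = 0.9903; argument = 0.7989 → 0.80; α₂ = 0.7881; rank = 394; θ*₍394₎ = 1.301.

(0.808, 1.301)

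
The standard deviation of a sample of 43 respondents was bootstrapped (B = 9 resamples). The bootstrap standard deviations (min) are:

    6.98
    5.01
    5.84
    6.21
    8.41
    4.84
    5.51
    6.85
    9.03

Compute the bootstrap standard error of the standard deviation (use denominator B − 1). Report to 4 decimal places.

Bootstrap SE is the standard deviation of the 9 replicate standard deviations.
Mean of replicates: (6.98 + 5.01 + 5.84 + 6.21 + 8.41 + 4.84 + 5.51 + 6.85 + 9.03) / 9 = 58.68000 / 9 = 6.52000
Sum of squared deviations: (+0.46000)² + (−1.51000)² + (−0.68000)² + (−0.31000)² + (+1.89000)² + (−1.68000)² + (−1.01000)² + (+0.33000)² + (+2.51000)² = 16.87380
Variance = 16.87380 / 8 = 2.10922
SE* = √2.10922

SE* = 1.4523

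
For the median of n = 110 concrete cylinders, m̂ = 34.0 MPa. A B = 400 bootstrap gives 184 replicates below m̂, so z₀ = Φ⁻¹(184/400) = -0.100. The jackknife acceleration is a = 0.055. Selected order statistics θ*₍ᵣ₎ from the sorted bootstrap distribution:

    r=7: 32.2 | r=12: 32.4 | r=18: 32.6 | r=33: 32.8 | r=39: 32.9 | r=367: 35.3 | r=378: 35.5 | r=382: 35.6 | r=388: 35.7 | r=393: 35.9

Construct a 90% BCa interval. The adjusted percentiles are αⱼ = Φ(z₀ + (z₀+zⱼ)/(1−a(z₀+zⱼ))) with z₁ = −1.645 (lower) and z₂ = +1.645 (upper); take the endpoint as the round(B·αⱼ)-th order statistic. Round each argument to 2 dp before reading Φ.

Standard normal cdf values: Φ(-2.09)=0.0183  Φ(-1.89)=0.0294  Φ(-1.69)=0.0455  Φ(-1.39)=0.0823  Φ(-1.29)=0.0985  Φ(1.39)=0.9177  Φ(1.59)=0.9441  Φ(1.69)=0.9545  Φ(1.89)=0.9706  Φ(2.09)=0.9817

Lower: z₀ + z₁ = -0.100 + (-1.645) = -1.745; 1 − a(z₀+z₁) = 1 − (0.055)(-1.745) = 1.0960; argument = -0.100 + (-1.745)/1.0960 = -1.6922 → -1.69.
α₁ = Φ(-1.69) = 0.0455; rank = round(400 × 0.0455) = 18; θ*₍18₎ = 32.6.
Upper: z₀ + z₂ = 1.545; 1 − a(z₀+z₂) = 0.9150; argument = 1.5885 → 1.59; α₂ = 0.9441; rank = 378; θ*₍378₎ = 35.5.

(32.6, 35.5)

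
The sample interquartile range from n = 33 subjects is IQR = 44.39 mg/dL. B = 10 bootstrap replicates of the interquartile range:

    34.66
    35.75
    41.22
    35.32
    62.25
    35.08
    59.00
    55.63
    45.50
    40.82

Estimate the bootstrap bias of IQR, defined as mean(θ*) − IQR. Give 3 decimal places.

bias = +0.133

mean(θ*) = (34.66 + 35.75 + 41.22 + 35.32 + 62.25 + 35.08 + 59.00 + 55.63 + 45.50 + 40.82) / 10 = 44.5230
bias = 44.5230 − 44.39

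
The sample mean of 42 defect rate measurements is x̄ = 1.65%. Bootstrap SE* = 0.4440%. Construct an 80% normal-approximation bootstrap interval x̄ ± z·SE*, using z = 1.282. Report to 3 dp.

(1.081, 2.219)

Margin = 1.282 × 0.4440 = 0.5692
Interval: 1.65 ± 0.5692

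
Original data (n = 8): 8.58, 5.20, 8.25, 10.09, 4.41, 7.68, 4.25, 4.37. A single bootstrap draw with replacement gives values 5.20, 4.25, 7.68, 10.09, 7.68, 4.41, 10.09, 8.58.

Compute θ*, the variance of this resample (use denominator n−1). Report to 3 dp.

θ* = 5.648

Mean = 7.2475; sum of squared deviations = 39.5379
s² = 39.5379 / 7 = 5.6483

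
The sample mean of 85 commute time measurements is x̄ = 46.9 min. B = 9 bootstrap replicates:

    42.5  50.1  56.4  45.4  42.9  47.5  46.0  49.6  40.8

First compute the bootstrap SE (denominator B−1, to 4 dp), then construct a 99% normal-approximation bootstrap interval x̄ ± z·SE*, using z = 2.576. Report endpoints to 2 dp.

(34.56, 59.24)

Mean of replicates = 46.8000; sum of squared deviations = 183.6800; SE* = √(183.6800/8) = 4.7917
Margin = 2.576 × 4.7917 = 12.343
Interval: 46.9 ± 12.343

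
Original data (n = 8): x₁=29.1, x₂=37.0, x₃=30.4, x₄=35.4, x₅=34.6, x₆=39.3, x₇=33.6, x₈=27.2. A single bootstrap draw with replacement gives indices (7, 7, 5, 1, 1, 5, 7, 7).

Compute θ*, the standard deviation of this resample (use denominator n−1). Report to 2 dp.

θ* = 2.28

Resample values: 33.6, 33.6, 34.6, 29.1, 29.1, 34.6, 33.6, 33.6.
Mean = 32.7250; sum of squared deviations = 36.3750
s² = 36.3750 / 7 = 5.1964
s = √5.1964 = 2.28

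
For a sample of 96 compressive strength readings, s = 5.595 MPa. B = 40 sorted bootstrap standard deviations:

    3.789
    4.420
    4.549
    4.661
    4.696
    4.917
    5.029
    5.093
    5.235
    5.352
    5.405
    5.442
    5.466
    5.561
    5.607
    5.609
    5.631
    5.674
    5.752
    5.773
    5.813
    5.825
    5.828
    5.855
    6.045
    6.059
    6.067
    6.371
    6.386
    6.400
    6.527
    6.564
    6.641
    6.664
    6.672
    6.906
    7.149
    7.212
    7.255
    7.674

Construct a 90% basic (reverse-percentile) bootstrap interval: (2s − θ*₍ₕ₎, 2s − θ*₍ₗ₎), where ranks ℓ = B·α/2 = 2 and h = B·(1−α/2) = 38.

(3.978, 6.770)

Percentile endpoints at ranks 2 and 38: θ*₍2₎ = 4.420, θ*₍38₎ = 7.212.
Basic interval reflects these around s:
  lower = 2 × 5.595 − 7.212 = 3.978
  upper = 2 × 5.595 − 4.420 = 6.770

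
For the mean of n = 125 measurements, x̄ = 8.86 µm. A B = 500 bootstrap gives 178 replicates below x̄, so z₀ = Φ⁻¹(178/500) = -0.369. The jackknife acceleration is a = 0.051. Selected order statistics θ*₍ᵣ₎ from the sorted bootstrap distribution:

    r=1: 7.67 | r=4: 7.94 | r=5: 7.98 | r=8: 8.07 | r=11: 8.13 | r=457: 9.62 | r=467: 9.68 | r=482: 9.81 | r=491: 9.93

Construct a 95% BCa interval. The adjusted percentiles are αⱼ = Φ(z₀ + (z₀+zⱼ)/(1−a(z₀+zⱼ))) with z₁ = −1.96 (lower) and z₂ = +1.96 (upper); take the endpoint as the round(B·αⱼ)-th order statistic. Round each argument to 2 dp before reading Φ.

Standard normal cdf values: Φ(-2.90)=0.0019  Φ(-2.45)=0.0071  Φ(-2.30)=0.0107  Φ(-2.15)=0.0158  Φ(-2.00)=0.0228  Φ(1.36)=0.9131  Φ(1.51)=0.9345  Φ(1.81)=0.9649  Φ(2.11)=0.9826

(7.94, 9.62)

Lower: z₀ + z₁ = -0.369 + (-1.960) = -2.329; 1 − a(z₀+z₁) = 1 − (0.051)(-2.329) = 1.1188; argument = -0.369 + (-2.329)/1.1188 = -2.4507 → -2.45.
α₁ = Φ(-2.45) = 0.0071; rank = round(500 × 0.0071) = 4; θ*₍4₎ = 7.94.
Upper: z₀ + z₂ = 1.591; 1 − a(z₀+z₂) = 0.9189; argument = 1.3625 → 1.36; α₂ = 0.9131; rank = 457; θ*₍457₎ = 9.62.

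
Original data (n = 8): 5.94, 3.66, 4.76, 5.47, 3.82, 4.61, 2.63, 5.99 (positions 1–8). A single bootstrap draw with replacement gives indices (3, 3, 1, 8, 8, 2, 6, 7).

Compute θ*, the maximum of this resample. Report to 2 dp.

Resample values: 4.76, 4.76, 5.94, 5.99, 5.99, 3.66, 4.61, 2.63.
Maximum = 5.99

θ* = 5.99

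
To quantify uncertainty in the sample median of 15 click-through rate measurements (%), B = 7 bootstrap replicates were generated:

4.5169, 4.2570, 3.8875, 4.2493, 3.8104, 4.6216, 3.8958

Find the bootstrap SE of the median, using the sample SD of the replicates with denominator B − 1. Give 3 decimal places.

SE* = 0.322

Bootstrap SE is the standard deviation of the 7 replicate medians.
Mean of replicates: (4.5169 + 4.2570 + 3.8875 + 4.2493 + 3.8104 + 4.6216 + 3.8958) / 7 = 29.23850 / 7 = 4.17693
Sum of squared deviations: (+0.33997)² + (+0.08007)² + (−0.28943)² + (+0.07237)² + (−0.36653)² + (+0.44467)² + (−0.28113)² = 0.62211
Variance = 0.62211 / 6 = 0.10368
SE* = √0.10368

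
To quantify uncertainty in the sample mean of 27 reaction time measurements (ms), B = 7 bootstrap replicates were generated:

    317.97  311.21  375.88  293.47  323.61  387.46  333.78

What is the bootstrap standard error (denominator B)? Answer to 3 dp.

Bootstrap SE is the standard deviation of the 7 replicate means.
Mean of replicates: (317.97 + 311.21 + 375.88 + 293.47 + 323.61 + 387.46 + 333.78) / 7 = 2343.3800 / 7 = 334.7686
Sum of squared deviations: (−16.7986)² + (−23.5586)² + (+41.1114)² + (−41.2986)² + (−11.1586)² + (+52.6914)² + (−0.9886)² = 7134.7975
Variance = 7134.7975 / 7 = 1019.2568
SE* = √1019.2568

SE* = 31.926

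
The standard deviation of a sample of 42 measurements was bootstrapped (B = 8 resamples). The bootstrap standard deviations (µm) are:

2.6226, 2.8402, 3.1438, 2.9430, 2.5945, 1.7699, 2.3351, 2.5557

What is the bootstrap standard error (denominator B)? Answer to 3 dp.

SE* = 0.393

Bootstrap SE is the standard deviation of the 8 replicate standard deviations.
Mean of replicates: (2.6226 + 2.8402 + 3.1438 + 2.9430 + 2.5945 + 1.7699 + 2.3351 + 2.5557) / 8 = 20.80480 / 8 = 2.60060
Sum of squared deviations: (+0.02200)² + (+0.23960)² + (+0.54320)² + (+0.34240)² + (−0.00610)² + (−0.83070)² + (−0.26550)² + (−0.04490)² = 1.23280
Variance = 1.23280 / 8 = 0.15410
SE* = √0.15410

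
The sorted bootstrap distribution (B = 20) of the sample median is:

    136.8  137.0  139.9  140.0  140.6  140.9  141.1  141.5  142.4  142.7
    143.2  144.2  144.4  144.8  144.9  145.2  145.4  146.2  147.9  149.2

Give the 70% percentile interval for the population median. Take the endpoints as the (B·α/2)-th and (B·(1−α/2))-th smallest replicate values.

(139.9, 145.4)

α = 0.30; lower rank = 20 × 0.150 = 3; upper rank = 20 × 0.850 = 17.
The 3rd smallest replicate is 139.9; the 17th is 145.4.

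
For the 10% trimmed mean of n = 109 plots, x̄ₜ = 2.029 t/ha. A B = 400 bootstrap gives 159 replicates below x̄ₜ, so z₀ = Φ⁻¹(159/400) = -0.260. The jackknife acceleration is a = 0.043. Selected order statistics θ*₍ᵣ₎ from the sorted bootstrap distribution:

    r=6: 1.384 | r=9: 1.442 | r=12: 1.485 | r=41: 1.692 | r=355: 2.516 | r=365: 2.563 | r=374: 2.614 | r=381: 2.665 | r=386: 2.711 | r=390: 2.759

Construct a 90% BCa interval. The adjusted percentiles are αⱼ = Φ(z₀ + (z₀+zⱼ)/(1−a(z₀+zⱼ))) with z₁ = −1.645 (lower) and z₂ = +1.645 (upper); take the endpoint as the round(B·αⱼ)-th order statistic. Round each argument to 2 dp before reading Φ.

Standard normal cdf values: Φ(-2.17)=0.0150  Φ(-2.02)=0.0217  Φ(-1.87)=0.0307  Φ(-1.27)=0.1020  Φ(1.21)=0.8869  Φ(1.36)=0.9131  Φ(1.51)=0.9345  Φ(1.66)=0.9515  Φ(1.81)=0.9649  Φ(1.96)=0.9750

(1.442, 2.516)

Lower: z₀ + z₁ = -0.260 + (-1.645) = -1.905; 1 − a(z₀+z₁) = 1 − (0.043)(-1.905) = 1.0819; argument = -0.260 + (-1.905)/1.0819 = -2.0208 → -2.02.
α₁ = Φ(-2.02) = 0.0217; rank = round(400 × 0.0217) = 9; θ*₍9₎ = 1.442.
Upper: z₀ + z₂ = 1.385; 1 − a(z₀+z₂) = 0.9404; argument = 1.2127 → 1.21; α₂ = 0.8869; rank = 355; θ*₍355₎ = 2.516.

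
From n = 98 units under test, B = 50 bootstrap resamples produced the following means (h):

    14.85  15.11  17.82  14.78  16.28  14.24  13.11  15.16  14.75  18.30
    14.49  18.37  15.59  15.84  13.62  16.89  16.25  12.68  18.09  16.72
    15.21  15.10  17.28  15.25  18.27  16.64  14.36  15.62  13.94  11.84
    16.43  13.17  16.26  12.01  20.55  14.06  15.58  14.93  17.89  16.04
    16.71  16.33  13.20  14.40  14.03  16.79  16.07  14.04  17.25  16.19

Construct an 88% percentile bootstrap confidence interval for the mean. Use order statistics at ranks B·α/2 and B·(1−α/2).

Sorted replicates: 11.84, 12.01, 12.68, 13.11, 13.17, 13.20, 13.62, 13.94, 14.03, 14.04, 14.06, 14.24, 14.36, 14.40, 14.49, 14.75, 14.78, 14.85, 14.93, 15.10, 15.11, 15.16, 15.21, 15.25, 15.58, 15.59, 15.62, 15.84, 16.04, 16.07, 16.19, 16.25, 16.26, 16.28, 16.33, 16.43, 16.64, 16.71, 16.72, 16.79, 16.89, 17.25, 17.28, 17.82, 17.89, 18.09, 18.27, 18.30, 18.37, 20.55
α = 0.12; lower rank = 50 × 0.060 = 3; upper rank = 50 × 0.940 = 47.
The 3rd smallest replicate is 12.68; the 47th is 18.27.

(12.68, 18.27)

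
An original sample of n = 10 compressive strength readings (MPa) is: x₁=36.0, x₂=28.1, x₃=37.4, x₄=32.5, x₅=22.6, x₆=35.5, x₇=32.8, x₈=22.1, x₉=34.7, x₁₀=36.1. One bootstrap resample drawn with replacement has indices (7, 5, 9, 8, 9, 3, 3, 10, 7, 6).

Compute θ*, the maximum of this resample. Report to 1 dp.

Resample values: 32.8, 22.6, 34.7, 22.1, 34.7, 37.4, 37.4, 36.1, 32.8, 35.5.
Maximum = 37.4

θ* = 37.4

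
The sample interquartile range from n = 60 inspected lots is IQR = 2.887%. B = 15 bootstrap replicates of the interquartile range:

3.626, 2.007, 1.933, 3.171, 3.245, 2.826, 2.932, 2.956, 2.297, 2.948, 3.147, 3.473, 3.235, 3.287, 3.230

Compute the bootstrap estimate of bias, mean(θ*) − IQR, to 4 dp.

bias = +0.0672

mean(θ*) = (3.626 + 2.007 + 1.933 + 3.171 + 3.245 + 2.826 + 2.932 + 2.956 + 2.297 + 2.948 + 3.147 + 3.473 + 3.235 + 3.287 + 3.230) / 15 = 2.95420
bias = 2.95420 − 2.887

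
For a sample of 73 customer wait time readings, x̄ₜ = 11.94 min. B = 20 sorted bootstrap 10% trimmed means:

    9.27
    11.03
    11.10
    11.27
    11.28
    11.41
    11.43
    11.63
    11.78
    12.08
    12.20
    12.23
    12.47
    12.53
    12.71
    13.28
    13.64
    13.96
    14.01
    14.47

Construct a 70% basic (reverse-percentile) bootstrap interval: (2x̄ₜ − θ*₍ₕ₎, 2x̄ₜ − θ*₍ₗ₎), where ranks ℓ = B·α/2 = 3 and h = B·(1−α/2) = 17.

(10.24, 12.78)

Percentile endpoints at ranks 3 and 17: θ*₍3₎ = 11.10, θ*₍17₎ = 13.64.
Basic interval reflects these around x̄ₜ:
  lower = 2 × 11.94 − 13.64 = 10.24
  upper = 2 × 11.94 − 11.10 = 12.78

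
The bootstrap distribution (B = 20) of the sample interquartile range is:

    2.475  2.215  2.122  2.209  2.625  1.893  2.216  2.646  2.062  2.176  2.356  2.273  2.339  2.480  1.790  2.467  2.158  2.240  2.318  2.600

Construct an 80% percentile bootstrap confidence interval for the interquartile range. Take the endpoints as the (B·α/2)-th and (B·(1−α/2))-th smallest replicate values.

(1.893, 2.600)

Sorted replicates: 1.790, 1.893, 2.062, 2.122, 2.158, 2.176, 2.209, 2.215, 2.216, 2.240, 2.273, 2.318, 2.339, 2.356, 2.467, 2.475, 2.480, 2.600, 2.625, 2.646
α = 0.20; lower rank = 20 × 0.100 = 2; upper rank = 20 × 0.900 = 18.
The 2nd smallest replicate is 1.893; the 18th is 2.600.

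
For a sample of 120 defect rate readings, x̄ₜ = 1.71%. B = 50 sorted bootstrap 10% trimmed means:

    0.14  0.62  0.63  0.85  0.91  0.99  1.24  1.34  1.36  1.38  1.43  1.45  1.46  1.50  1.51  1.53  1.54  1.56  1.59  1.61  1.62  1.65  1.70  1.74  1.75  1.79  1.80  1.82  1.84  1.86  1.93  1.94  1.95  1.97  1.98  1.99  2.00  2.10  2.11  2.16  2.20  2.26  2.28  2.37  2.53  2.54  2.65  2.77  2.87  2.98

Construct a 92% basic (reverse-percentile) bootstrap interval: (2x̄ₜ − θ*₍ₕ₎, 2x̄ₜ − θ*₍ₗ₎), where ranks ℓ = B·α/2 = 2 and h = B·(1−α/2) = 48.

Percentile endpoints at ranks 2 and 48: θ*₍2₎ = 0.62, θ*₍48₎ = 2.77.
Basic interval reflects these around x̄ₜ:
  lower = 2 × 1.71 − 2.77 = 0.65
  upper = 2 × 1.71 − 0.62 = 2.80

(0.65, 2.80)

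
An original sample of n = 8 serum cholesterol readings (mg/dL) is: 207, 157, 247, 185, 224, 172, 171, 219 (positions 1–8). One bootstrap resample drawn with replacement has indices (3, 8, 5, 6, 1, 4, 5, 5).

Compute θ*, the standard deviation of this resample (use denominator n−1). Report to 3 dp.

θ* = 24.070

Resample values: 247, 219, 224, 172, 207, 185, 224, 224.
Mean = 212.7500; sum of squared deviations = 4055.5000
s² = 4055.5000 / 7 = 579.3571
s = √579.3571 = 24.070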